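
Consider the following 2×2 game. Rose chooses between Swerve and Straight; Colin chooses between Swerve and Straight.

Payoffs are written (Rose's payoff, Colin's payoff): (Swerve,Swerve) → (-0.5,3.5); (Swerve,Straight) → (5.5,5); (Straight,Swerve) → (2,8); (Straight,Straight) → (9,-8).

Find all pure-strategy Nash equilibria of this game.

(Swerve, Swerve): Rose prefers Straight (2 > -0.5); Colin prefers Straight (5 > 3.5) — not an equilibrium.
(Swerve, Straight): Rose prefers Straight (9 > 5.5) — not an equilibrium.
(Straight, Swerve): Rose gets 2 ≥ -0.5 from Swerve, and Colin gets 8 ≥ -8 from Straight — Nash equilibrium.
(Straight, Straight): Colin prefers Swerve (8 > -8) — not an equilibrium.

(Straight, Swerve)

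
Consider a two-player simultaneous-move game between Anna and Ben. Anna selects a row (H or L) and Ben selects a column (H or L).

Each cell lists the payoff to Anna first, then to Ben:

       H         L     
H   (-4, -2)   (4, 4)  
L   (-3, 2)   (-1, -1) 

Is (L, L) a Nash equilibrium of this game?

At (L, L), Anna earns -1; switching to H would give 4, so Anna would deviate.
Ben earns -1; switching to H would give 2, so Ben would deviate.
Since at least one player can profitably deviate, this is not a Nash equilibrium.

No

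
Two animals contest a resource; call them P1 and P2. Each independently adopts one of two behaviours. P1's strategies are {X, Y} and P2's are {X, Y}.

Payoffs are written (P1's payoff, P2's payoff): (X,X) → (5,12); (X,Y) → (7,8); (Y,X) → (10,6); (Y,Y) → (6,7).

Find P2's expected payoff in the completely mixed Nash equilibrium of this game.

First find x, the probability P1 plays X, from P2's indifference between X and Y: 12x + 6(1−x) = 8x + 7(1−x), giving x = 1/5.
Since P2 is indifferent in equilibrium, P2's expected payoff equals the payoff from either column against (1/5, 4/5). Using X: 12(1/5) + 6(4/5) = 36/5.

36/5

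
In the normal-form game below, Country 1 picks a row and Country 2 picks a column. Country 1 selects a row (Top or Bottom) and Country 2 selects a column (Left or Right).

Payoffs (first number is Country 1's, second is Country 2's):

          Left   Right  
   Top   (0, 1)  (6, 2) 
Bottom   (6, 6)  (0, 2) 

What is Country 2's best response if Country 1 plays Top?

Against Top, Country 2 earns 1 from Left and 2 from Right.
So Right is the best response.

Right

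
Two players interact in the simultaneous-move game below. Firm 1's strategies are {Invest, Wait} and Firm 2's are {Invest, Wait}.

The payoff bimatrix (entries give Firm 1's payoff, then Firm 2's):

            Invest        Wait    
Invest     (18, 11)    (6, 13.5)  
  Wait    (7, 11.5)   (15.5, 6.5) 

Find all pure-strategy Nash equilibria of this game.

(Invest, Invest): Firm 2 prefers Wait (13.5 > 11) — not an equilibrium.
(Invest, Wait): Firm 1 prefers Wait (15.5 > 6) — not an equilibrium.
(Wait, Invest): Firm 1 prefers Invest (18 > 7) — not an equilibrium.
(Wait, Wait): Firm 2 prefers Invest (11.5 > 6.5) — not an equilibrium.

none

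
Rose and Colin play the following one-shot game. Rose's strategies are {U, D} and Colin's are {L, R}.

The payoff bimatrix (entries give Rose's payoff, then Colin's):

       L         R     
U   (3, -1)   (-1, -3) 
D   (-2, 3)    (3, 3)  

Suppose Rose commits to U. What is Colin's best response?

Against U, Colin earns -1 from L and -3 from R.
So L is the best response.

L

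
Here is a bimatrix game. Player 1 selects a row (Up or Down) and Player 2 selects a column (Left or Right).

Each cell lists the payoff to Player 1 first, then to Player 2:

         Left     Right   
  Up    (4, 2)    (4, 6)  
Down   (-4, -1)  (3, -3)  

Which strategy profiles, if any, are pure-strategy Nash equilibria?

(Up, Right)

(Up, Left): Player 2 prefers Right (6 > 2) — not an equilibrium.
(Up, Right): Player 1 gets 4 ≥ 3 from Down, and Player 2 gets 6 ≥ 2 from Left — Nash equilibrium.
(Down, Left): Player 1 prefers Up (4 > -4) — not an equilibrium.
(Down, Right): Player 1 prefers Up (4 > 3); Player 2 prefers Left (-1 > -3) — not an equilibrium.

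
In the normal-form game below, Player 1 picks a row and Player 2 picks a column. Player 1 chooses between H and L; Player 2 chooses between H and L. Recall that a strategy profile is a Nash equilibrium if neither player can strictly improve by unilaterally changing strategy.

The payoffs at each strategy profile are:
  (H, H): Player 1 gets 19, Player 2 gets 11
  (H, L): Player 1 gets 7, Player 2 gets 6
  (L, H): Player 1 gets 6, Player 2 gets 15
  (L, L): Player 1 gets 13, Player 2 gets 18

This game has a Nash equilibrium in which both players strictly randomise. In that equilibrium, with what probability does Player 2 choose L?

13/19

Let y be the probability that Player 2 plays H. In a completely mixed equilibrium, Player 1 must be indifferent between H and L.
Player 1's expected payoff from H is 19y + 7(1−y); from L it is 6y + 13(1−y).
Setting these equal: 12y + 7 = −7y + 13, so y = 6/19.
Therefore Player 2 plays L with probability 1 − 6/19 = 13/19.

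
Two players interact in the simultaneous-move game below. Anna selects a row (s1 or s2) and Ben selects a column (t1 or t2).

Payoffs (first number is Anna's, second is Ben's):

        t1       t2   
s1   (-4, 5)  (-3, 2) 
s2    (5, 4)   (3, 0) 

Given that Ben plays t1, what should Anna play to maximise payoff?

Against t1, Anna earns -4 from s1 and 5 from s2.
So s2 is the best response.

s2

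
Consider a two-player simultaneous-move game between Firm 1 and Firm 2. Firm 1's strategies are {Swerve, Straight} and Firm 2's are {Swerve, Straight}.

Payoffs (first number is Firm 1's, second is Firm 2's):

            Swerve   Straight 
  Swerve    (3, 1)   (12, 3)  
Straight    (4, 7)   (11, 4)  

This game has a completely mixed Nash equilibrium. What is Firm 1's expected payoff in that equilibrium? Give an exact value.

15/2

First find q, the probability Firm 2 plays Swerve, from Firm 1's indifference between Swerve and Straight: 3q + 12(1−q) = 4q + 11(1−q), giving q = 1/2.
Since Firm 1 is indifferent in equilibrium, Firm 1's expected payoff equals the payoff from either row against (1/2, 1/2). Using Swerve: 3(1/2) + 12(1/2) = 15/2.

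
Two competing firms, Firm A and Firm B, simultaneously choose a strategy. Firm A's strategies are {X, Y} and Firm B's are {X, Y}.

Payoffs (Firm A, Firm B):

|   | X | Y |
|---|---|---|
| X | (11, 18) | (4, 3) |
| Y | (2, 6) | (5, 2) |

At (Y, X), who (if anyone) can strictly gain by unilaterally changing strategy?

Firm A

Firm A at (Y, X) earns 2; deviating to X yields 11 — a strict improvement.
Firm B earns 6; deviating to Y yields 2 — not better.
Only Firm A has a strictly profitable deviation.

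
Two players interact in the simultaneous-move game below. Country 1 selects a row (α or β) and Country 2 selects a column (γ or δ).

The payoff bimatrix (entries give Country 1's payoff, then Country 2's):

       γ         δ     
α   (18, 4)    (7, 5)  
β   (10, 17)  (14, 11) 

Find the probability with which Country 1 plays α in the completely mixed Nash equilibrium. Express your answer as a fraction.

6/7

Let r be the probability that Country 1 plays α. In a completely mixed equilibrium, Country 2 must be indifferent between γ and δ.
Country 2's expected payoff from γ is 4r + 17(1−r); from δ it is 5r + 11(1−r).
Setting these equal: −13r + 17 = −6r + 11, so r = 6/7.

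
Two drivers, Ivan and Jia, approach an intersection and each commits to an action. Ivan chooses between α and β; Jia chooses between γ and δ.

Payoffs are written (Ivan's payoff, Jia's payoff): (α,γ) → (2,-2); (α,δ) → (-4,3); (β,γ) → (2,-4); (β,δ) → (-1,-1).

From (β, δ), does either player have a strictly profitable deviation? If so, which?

Neither

Ivan at (β, δ) earns -1; deviating to α yields -4 — not better.
Jia earns -1; deviating to γ yields -4 — not better.
Neither player can strictly improve; the profile is a Nash equilibrium.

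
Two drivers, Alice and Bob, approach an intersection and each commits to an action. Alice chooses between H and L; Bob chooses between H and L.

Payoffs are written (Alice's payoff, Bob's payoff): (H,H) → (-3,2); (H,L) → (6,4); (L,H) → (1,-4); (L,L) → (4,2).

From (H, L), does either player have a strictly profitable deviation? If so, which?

Neither

Alice at (H, L) earns 6; deviating to L yields 4 — not better.
Bob earns 4; deviating to H yields 2 — not better.
Neither player can strictly improve; the profile is a Nash equilibrium.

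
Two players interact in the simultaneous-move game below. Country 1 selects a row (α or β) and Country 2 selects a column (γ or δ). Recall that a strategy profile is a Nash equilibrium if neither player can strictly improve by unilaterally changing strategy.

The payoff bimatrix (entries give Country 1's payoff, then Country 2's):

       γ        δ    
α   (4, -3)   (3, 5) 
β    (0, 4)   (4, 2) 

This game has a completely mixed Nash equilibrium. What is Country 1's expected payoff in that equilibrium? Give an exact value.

16/5

First find q, the probability Country 2 plays γ, from Country 1's indifference between α and β: 4q + 3(1−q) = 4(1−q), giving q = 1/5.
Since Country 1 is indifferent in equilibrium, Country 1's expected payoff equals the payoff from either row against (1/5, 4/5). Using α: 4(1/5) + 3(4/5) = 16/5.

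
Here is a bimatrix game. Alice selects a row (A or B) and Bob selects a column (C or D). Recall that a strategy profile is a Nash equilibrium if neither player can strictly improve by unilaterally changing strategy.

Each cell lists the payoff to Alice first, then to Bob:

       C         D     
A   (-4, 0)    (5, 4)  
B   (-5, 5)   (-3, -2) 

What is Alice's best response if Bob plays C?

Against C, Alice earns -4 from A and -5 from B.
So A is the best response.

A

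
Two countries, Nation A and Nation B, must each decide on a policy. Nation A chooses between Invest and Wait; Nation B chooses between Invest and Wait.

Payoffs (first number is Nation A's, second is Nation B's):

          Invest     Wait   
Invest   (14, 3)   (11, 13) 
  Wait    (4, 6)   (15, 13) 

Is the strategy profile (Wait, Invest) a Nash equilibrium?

No

At (Wait, Invest), Nation A earns 4; switching to Invest would give 14, so Nation A would deviate.
Nation B earns 6; switching to Wait would give 13, so Nation B would deviate.
Since at least one player can profitably deviate, this is not a Nash equilibrium.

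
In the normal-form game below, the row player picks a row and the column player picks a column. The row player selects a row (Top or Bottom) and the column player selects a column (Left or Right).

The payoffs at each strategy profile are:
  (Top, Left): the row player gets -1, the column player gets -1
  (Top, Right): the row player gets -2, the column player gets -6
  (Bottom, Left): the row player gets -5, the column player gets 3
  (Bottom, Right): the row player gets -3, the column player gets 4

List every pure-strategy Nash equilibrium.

(Top, Left): the row player gets -1 ≥ -5 from Bottom, and the column player gets -1 ≥ -6 from Right — Nash equilibrium.
(Top, Right): the column player prefers Left (-1 > -6) — not an equilibrium.
(Bottom, Left): the row player prefers Top (-1 > -5); the column player prefers Right (4 > 3) — not an equilibrium.
(Bottom, Right): the row player prefers Top (-2 > -3) — not an equilibrium.

(Top, Left)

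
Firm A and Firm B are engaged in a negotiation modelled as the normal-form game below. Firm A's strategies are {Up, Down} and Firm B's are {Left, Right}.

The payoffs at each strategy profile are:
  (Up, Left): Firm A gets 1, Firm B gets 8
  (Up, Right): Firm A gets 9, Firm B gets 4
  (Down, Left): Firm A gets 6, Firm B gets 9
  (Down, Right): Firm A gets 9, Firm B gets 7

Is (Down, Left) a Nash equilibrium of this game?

At (Down, Left), Firm A earns 6; switching to Up would give 1, so Firm A has no profitable deviation.
Firm B earns 9; switching to Right would give 7, so Firm B has no profitable deviation.
Neither player can gain by a unilateral deviation, so this profile is a Nash equilibrium.

Yes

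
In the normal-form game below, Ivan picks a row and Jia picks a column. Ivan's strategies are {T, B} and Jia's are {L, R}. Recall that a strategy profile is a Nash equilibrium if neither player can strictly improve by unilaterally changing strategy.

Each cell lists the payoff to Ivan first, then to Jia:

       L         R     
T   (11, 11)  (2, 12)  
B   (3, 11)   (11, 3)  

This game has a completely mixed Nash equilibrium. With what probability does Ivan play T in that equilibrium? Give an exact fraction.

Let p be the probability that Ivan plays T. In a completely mixed equilibrium, Jia must be indifferent between L and R.
Jia's expected payoff from L is 11p + 11(1−p); from R it is 12p + 3(1−p).
Setting these equal: 11 = 9p + 3, so p = 8/9.

8/9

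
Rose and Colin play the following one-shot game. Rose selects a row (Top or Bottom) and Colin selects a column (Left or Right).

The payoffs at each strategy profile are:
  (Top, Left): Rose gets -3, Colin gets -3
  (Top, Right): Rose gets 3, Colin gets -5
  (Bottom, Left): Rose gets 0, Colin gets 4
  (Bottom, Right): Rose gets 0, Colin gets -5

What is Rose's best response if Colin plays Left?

Bottom

Against Left, Rose earns -3 from Top and 0 from Bottom.
So Bottom is the best response.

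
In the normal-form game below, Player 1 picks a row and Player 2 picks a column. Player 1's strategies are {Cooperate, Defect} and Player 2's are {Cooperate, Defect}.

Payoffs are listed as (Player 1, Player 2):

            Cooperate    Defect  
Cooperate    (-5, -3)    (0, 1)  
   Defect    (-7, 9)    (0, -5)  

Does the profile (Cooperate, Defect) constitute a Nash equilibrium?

At (Cooperate, Defect), Player 1 earns 0; switching to Defect would give 0, so Player 1 has no profitable deviation.
Player 2 earns 1; switching to Cooperate would give -3, so Player 2 has no profitable deviation.
Neither player can gain by a unilateral deviation, so this profile is a Nash equilibrium.

Yes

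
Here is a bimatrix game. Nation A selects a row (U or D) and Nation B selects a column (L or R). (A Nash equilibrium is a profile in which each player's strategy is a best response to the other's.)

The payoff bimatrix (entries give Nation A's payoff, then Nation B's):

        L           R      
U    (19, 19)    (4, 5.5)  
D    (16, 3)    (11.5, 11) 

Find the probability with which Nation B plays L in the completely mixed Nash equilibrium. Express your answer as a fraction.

5/7

Let q be the probability that Nation B plays L. In a completely mixed equilibrium, Nation A must be indifferent between U and D.
Nation A's expected payoff from U is 19q + 4(1−q); from D it is 16q + 11.5(1−q).
Setting these equal: 15q + 4 = 4.5q + 11.5, so q = 5/7.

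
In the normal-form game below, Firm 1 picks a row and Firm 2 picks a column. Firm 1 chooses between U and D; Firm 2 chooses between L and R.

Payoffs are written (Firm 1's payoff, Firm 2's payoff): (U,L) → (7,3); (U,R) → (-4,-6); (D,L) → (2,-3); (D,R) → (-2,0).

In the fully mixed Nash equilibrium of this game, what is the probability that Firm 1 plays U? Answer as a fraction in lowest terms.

Let x be the probability that Firm 1 plays U. In a completely mixed equilibrium, Firm 2 must be indifferent between L and R.
Firm 2's expected payoff from L is 3x − 3(1−x); from R it is −6x.
Setting these equal: 6x − 3 = −6x, so x = 1/4.

1/4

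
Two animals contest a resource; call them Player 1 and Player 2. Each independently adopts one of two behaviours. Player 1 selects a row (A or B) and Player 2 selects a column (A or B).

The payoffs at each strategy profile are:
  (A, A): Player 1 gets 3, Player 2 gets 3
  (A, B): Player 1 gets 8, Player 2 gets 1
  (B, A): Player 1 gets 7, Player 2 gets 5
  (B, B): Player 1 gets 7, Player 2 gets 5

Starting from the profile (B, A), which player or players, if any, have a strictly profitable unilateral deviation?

Neither

Player 1 at (B, A) earns 7; deviating to A yields 3 — not better.
Player 2 earns 5; deviating to B yields 5 — not better.
Neither player can strictly improve; the profile is a Nash equilibrium.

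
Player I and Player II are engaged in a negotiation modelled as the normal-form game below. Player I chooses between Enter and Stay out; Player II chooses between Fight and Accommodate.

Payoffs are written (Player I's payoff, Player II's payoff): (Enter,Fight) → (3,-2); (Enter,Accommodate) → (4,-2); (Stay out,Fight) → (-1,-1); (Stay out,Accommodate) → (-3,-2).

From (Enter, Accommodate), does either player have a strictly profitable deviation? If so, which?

Neither

Player I at (Enter, Accommodate) earns 4; deviating to Stay out yields -3 — not better.
Player II earns -2; deviating to Fight yields -2 — not better.
Neither player can strictly improve; the profile is a Nash equilibrium.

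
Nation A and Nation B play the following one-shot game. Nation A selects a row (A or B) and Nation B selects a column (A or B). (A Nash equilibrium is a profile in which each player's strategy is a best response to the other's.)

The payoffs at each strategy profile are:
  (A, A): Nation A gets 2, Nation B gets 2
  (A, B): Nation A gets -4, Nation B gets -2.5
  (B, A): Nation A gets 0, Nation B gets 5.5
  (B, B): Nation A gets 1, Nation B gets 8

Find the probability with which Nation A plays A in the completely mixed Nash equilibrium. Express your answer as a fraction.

Let p be the probability that Nation A plays A. In a completely mixed equilibrium, Nation B must be indifferent between A and B.
Nation B's expected payoff from A is 2p + 5.5(1−p); from B it is −2.5p + 8(1−p).
Setting these equal: −3.5p + 5.5 = −10.5p + 8, so p = 5/14.

5/14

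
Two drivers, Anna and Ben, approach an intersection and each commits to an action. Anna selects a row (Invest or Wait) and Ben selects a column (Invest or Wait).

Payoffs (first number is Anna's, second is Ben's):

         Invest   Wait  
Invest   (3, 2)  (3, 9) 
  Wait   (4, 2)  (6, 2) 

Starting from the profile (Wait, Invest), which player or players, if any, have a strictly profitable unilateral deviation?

Neither

Anna at (Wait, Invest) earns 4; deviating to Invest yields 3 — not better.
Ben earns 2; deviating to Wait yields 2 — not better.
Neither player can strictly improve; the profile is a Nash equilibrium.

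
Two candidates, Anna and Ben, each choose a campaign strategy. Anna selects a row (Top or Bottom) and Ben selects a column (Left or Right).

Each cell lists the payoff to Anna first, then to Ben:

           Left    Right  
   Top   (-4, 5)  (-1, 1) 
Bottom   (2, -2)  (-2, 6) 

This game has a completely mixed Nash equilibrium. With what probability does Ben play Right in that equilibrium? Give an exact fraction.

6/7

Let y be the probability that Ben plays Left. In a completely mixed equilibrium, Anna must be indifferent between Top and Bottom.
Anna's expected payoff from Top is −4y − (1−y); from Bottom it is 2y − 2(1−y).
Setting these equal: −3y − 1 = 4y − 2, so y = 1/7.
Therefore Ben plays Right with probability 1 − 1/7 = 6/7.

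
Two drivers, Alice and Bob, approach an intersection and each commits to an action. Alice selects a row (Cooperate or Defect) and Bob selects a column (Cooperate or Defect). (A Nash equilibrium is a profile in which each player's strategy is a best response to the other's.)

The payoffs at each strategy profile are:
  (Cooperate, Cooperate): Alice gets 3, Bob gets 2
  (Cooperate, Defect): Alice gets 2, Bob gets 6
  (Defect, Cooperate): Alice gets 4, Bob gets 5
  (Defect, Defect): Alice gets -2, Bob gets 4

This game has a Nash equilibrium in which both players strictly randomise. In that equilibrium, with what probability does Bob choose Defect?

1/5

Let q be the probability that Bob plays Cooperate. In a completely mixed equilibrium, Alice must be indifferent between Cooperate and Defect.
Alice's expected payoff from Cooperate is 3q + 2(1−q); from Defect it is 4q − 2(1−q).
Setting these equal: q + 2 = 6q − 2, so q = 4/5.
Therefore Bob plays Defect with probability 1 − 4/5 = 1/5.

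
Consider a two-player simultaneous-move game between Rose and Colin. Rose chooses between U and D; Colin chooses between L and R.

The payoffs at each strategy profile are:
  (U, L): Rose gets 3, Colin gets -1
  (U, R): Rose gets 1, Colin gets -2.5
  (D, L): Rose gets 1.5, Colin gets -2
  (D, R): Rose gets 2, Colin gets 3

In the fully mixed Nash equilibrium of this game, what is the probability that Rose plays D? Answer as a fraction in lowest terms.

Let x be the probability that Rose plays U. In a completely mixed equilibrium, Colin must be indifferent between L and R.
Colin's expected payoff from L is −x − 2(1−x); from R it is −2.5x + 3(1−x).
Setting these equal: x − 2 = −5.5x + 3, so x = 10/13.
Therefore Rose plays D with probability 1 − 10/13 = 3/13.

3/13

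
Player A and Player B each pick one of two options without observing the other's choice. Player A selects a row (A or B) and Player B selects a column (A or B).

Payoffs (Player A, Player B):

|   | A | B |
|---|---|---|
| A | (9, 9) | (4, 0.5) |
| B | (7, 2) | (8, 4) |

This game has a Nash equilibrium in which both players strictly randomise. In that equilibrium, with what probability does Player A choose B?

17/21

Let p be the probability that Player A plays A. In a completely mixed equilibrium, Player B must be indifferent between A and B.
Player B's expected payoff from A is 9p + 2(1−p); from B it is 0.5p + 4(1−p).
Setting these equal: 7p + 2 = −3.5p + 4, so p = 4/21.
Therefore Player A plays B with probability 1 − 4/21 = 17/21.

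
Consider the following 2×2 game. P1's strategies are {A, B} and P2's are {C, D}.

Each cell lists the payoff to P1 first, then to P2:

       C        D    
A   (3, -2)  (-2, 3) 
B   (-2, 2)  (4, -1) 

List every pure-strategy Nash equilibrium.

(A, C): P2 prefers D (3 > -2) — not an equilibrium.
(A, D): P1 prefers B (4 > -2) — not an equilibrium.
(B, C): P1 prefers A (3 > -2) — not an equilibrium.
(B, D): P2 prefers C (2 > -1) — not an equilibrium.

none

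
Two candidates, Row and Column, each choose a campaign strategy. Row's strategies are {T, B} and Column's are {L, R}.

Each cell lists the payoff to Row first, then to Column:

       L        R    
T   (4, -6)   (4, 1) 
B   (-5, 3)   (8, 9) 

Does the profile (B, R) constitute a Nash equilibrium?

Yes

At (B, R), Row earns 8; switching to T would give 4, so Row has no profitable deviation.
Column earns 9; switching to L would give 3, so Column has no profitable deviation.
Neither player can gain by a unilateral deviation, so this profile is a Nash equilibrium.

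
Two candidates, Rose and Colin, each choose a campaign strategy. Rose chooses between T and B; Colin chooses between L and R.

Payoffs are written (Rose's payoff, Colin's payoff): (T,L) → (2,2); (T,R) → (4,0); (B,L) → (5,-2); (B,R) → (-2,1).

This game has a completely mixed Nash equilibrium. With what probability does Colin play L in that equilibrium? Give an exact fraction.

2/3

Let q be the probability that Colin plays L. In a completely mixed equilibrium, Rose must be indifferent between T and B.
Rose's expected payoff from T is 2q + 4(1−q); from B it is 5q − 2(1−q).
Setting these equal: −2q + 4 = 7q − 2, so q = 2/3.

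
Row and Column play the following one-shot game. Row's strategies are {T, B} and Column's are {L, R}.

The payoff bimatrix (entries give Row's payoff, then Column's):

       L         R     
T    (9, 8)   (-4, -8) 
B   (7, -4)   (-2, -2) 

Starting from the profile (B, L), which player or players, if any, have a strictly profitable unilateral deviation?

Row at (B, L) earns 7; deviating to T yields 9 — a strict improvement.
Column earns -4; deviating to R yields -2 — a strict improvement.
Both Row and Column have strictly profitable deviations.

Both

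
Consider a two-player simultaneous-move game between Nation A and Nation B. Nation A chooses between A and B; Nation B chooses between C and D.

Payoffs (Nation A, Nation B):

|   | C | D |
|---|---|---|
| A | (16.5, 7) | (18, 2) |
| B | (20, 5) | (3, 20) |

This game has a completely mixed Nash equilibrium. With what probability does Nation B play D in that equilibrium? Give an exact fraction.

7/37

Let q be the probability that Nation B plays C. In a completely mixed equilibrium, Nation A must be indifferent between A and B.
Nation A's expected payoff from A is 16.5q + 18(1−q); from B it is 20q + 3(1−q).
Setting these equal: −1.5q + 18 = 17q + 3, so q = 30/37.
Therefore Nation B plays D with probability 1 − 30/37 = 7/37.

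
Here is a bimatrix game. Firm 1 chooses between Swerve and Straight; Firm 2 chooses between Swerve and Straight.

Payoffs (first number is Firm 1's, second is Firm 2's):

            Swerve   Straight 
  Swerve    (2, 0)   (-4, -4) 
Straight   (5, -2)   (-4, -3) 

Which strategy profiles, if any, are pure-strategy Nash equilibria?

(Swerve, Swerve): Firm 1 prefers Straight (5 > 2) — not an equilibrium.
(Swerve, Straight): Firm 2 prefers Swerve (0 > -4) — not an equilibrium.
(Straight, Swerve): Firm 1 gets 5 ≥ 2 from Swerve, and Firm 2 gets -2 ≥ -3 from Straight — Nash equilibrium.
(Straight, Straight): Firm 2 prefers Swerve (-2 > -3) — not an equilibrium.

(Straight, Swerve)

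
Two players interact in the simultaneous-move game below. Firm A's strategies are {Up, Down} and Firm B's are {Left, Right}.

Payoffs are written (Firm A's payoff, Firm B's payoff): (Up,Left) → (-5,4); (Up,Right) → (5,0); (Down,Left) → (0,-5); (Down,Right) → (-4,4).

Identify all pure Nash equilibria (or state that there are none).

none

(Up, Left): Firm A prefers Down (0 > -5) — not an equilibrium.
(Up, Right): Firm B prefers Left (4 > 0) — not an equilibrium.
(Down, Left): Firm B prefers Right (4 > -5) — not an equilibrium.
(Down, Right): Firm A prefers Up (5 > -4) — not an equilibrium.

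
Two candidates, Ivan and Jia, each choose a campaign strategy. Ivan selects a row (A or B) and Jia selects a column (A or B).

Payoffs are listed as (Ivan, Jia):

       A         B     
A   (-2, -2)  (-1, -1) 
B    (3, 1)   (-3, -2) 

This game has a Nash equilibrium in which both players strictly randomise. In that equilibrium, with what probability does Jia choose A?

2/7

Let q be the probability that Jia plays A. In a completely mixed equilibrium, Ivan must be indifferent between A and B.
Ivan's expected payoff from A is −2q − (1−q); from B it is 3q − 3(1−q).
Setting these equal: −q − 1 = 6q − 3, so q = 2/7.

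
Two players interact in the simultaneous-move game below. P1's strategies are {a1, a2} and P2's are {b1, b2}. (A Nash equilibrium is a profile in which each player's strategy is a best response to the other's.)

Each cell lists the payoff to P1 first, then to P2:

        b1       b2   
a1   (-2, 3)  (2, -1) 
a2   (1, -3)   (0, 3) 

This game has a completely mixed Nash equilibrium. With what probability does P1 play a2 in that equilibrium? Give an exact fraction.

2/5

Let x be the probability that P1 plays a1. In a completely mixed equilibrium, P2 must be indifferent between b1 and b2.
P2's expected payoff from b1 is 3x − 3(1−x); from b2 it is −x + 3(1−x).
Setting these equal: 6x − 3 = −4x + 3, so x = 3/5.
Therefore P1 plays a2 with probability 1 − 3/5 = 2/5.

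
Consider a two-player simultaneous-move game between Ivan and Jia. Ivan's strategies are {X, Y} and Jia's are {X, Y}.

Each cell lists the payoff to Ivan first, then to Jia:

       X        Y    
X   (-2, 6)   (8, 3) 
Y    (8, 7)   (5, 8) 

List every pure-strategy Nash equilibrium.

none

(X, X): Ivan prefers Y (8 > -2) — not an equilibrium.
(X, Y): Jia prefers X (6 > 3) — not an equilibrium.
(Y, X): Jia prefers Y (8 > 7) — not an equilibrium.
(Y, Y): Ivan prefers X (8 > 5) — not an equilibrium.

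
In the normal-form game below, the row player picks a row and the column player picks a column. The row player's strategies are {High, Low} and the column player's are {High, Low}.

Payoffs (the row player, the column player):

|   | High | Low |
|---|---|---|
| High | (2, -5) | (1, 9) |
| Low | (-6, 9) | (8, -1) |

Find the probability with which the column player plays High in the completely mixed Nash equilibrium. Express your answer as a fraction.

7/15

Let c be the probability that the column player plays High. In a completely mixed equilibrium, the row player must be indifferent between High and Low.
The row player's expected payoff from High is 2c + (1−c); from Low it is −6c + 8(1−c).
Setting these equal: c + 1 = −14c + 8, so c = 7/15.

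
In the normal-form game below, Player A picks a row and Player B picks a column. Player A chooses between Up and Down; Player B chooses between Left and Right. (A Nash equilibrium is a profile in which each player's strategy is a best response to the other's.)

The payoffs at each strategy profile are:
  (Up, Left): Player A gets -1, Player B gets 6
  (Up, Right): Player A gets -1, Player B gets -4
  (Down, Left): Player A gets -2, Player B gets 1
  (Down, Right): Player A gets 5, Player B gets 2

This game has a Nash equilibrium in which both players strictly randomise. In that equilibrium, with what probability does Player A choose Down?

Let r be the probability that Player A plays Up. In a completely mixed equilibrium, Player B must be indifferent between Left and Right.
Player B's expected payoff from Left is 6r + (1−r); from Right it is −4r + 2(1−r).
Setting these equal: 5r + 1 = −6r + 2, so r = 1/11.
Therefore Player A plays Down with probability 1 − 1/11 = 10/11.

10/11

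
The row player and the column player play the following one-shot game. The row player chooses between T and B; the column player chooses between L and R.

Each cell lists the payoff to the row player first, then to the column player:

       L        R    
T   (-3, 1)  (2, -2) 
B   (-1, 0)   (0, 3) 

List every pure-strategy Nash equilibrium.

(T, L): the row player prefers B (-1 > -3) — not an equilibrium.
(T, R): the column player prefers L (1 > -2) — not an equilibrium.
(B, L): the column player prefers R (3 > 0) — not an equilibrium.
(B, R): the row player prefers T (2 > 0) — not an equilibrium.

none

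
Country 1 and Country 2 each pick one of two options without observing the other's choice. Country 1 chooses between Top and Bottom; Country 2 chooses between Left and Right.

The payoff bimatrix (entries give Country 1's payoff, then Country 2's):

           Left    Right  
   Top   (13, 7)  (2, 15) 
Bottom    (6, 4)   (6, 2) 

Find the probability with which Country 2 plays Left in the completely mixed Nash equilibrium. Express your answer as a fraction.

Let q be the probability that Country 2 plays Left. In a completely mixed equilibrium, Country 1 must be indifferent between Top and Bottom.
Country 1's expected payoff from Top is 13q + 2(1−q); from Bottom it is 6q + 6(1−q).
Setting these equal: 11q + 2 = 6, so q = 4/11.

4/11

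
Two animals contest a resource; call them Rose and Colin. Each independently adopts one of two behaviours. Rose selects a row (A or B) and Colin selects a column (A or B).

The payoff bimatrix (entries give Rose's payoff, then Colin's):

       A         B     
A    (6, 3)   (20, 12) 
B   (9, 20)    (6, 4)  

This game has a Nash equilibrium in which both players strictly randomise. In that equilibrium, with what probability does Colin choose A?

14/17

Let y be the probability that Colin plays A. In a completely mixed equilibrium, Rose must be indifferent between A and B.
Rose's expected payoff from A is 6y + 20(1−y); from B it is 9y + 6(1−y).
Setting these equal: −14y + 20 = 3y + 6, so y = 14/17.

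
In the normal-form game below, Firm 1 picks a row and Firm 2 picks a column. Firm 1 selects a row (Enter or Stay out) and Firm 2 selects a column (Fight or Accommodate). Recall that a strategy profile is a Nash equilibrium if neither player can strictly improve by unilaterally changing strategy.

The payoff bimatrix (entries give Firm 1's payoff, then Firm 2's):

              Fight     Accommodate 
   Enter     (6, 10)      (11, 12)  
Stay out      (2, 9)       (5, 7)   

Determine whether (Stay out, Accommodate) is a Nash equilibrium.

At (Stay out, Accommodate), Firm 1 earns 5; switching to Enter would give 11, so Firm 1 would deviate.
Firm 2 earns 7; switching to Fight would give 9, so Firm 2 would deviate.
Since at least one player can profitably deviate, this is not a Nash equilibrium.

No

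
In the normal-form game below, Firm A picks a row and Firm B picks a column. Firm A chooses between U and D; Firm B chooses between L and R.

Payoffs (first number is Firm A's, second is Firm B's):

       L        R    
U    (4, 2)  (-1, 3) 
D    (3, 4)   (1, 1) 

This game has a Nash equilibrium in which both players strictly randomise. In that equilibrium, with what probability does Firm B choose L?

2/3

Let c be the probability that Firm B plays L. In a completely mixed equilibrium, Firm A must be indifferent between U and D.
Firm A's expected payoff from U is 4c − (1−c); from D it is 3c + (1−c).
Setting these equal: 5c − 1 = 2c + 1, so c = 2/3.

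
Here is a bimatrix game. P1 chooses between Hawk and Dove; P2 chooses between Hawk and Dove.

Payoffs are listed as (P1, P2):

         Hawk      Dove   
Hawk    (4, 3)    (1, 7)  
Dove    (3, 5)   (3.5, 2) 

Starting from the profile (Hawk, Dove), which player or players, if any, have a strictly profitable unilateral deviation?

P1

P1 at (Hawk, Dove) earns 1; deviating to Dove yields 3.5 — a strict improvement.
P2 earns 7; deviating to Hawk yields 3 — not better.
Only P1 has a strictly profitable deviation.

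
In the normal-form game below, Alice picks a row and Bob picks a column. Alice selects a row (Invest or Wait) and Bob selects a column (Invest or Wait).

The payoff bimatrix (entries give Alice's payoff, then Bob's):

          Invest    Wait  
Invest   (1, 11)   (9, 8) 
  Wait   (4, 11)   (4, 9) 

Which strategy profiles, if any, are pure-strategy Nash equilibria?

(Wait, Invest)

(Invest, Invest): Alice prefers Wait (4 > 1) — not an equilibrium.
(Invest, Wait): Bob prefers Invest (11 > 8) — not an equilibrium.
(Wait, Invest): Alice gets 4 ≥ 1 from Invest, and Bob gets 11 ≥ 9 from Wait — Nash equilibrium.
(Wait, Wait): Alice prefers Invest (9 > 4); Bob prefers Invest (11 > 9) — not an equilibrium.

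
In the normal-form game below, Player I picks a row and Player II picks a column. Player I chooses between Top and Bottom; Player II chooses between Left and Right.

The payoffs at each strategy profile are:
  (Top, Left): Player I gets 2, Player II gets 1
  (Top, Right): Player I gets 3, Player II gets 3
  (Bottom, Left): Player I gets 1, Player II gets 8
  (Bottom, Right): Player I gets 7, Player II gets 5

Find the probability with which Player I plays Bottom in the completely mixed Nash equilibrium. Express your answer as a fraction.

Let r be the probability that Player I plays Top. In a completely mixed equilibrium, Player II must be indifferent between Left and Right.
Player II's expected payoff from Left is r + 8(1−r); from Right it is 3r + 5(1−r).
Setting these equal: −7r + 8 = −2r + 5, so r = 3/5.
Therefore Player I plays Bottom with probability 1 − 3/5 = 2/5.

2/5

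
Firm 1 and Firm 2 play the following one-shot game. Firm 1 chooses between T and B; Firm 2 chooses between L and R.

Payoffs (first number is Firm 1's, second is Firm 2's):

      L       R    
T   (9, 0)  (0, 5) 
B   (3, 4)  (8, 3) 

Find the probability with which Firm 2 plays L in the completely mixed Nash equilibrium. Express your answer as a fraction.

Let y be the probability that Firm 2 plays L. In a completely mixed equilibrium, Firm 1 must be indifferent between T and B.
Firm 1's expected payoff from T is 9y; from B it is 3y + 8(1−y).
Setting these equal: 9y = −5y + 8, so y = 4/7.

4/7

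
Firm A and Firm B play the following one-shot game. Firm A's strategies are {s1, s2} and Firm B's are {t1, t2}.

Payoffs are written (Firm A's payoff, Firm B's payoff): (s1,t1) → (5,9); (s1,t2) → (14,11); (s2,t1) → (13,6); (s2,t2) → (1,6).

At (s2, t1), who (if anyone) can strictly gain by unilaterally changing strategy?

Neither

Firm A at (s2, t1) earns 13; deviating to s1 yields 5 — not better.
Firm B earns 6; deviating to t2 yields 6 — not better.
Neither player can strictly improve; the profile is a Nash equilibrium.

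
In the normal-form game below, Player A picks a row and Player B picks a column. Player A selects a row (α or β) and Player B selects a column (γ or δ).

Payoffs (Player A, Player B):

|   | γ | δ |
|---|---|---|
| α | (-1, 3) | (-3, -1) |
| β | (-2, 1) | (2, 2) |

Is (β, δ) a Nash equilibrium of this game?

At (β, δ), Player A earns 2; switching to α would give -3, so Player A has no profitable deviation.
Player B earns 2; switching to γ would give 1, so Player B has no profitable deviation.
Neither player can gain by a unilateral deviation, so this profile is a Nash equilibrium.

Yes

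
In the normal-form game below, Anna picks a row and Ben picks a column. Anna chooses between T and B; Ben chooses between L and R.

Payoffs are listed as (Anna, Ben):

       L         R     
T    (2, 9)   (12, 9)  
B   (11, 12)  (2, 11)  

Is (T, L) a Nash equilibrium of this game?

No

At (T, L), Anna earns 2; switching to B would give 11, so Anna would deviate.
Ben earns 9; switching to R would give 9, so Ben has no profitable deviation.
Since at least one player can profitably deviate, this is not a Nash equilibrium.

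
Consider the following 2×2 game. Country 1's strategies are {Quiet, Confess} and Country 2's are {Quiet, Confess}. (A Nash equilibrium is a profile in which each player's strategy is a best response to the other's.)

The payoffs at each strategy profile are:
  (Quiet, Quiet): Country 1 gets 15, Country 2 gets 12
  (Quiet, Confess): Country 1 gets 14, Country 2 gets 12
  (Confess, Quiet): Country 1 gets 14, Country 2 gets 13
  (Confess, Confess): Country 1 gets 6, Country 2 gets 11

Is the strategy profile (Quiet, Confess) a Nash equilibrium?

At (Quiet, Confess), Country 1 earns 14; switching to Confess would give 6, so Country 1 has no profitable deviation.
Country 2 earns 12; switching to Quiet would give 12, so Country 2 has no profitable deviation.
Neither player can gain by a unilateral deviation, so this profile is a Nash equilibrium.

Yes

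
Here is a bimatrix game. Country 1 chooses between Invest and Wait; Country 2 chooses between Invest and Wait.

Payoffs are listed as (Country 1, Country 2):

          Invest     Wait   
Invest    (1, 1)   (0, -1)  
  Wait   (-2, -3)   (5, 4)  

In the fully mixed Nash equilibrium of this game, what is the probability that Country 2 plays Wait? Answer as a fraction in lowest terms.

3/8

Let y be the probability that Country 2 plays Invest. In a completely mixed equilibrium, Country 1 must be indifferent between Invest and Wait.
Country 1's expected payoff from Invest is y; from Wait it is −2y + 5(1−y).
Setting these equal: y = −7y + 5, so y = 5/8.
Therefore Country 2 plays Wait with probability 1 − 5/8 = 3/8.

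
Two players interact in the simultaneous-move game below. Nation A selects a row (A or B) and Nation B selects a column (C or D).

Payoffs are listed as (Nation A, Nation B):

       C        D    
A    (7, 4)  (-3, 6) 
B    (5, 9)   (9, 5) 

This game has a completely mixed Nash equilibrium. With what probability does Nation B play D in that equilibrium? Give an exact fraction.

Let y be the probability that Nation B plays C. In a completely mixed equilibrium, Nation A must be indifferent between A and B.
Nation A's expected payoff from A is 7y − 3(1−y); from B it is 5y + 9(1−y).
Setting these equal: 10y − 3 = −4y + 9, so y = 6/7.
Therefore Nation B plays D with probability 1 − 6/7 = 1/7.

1/7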